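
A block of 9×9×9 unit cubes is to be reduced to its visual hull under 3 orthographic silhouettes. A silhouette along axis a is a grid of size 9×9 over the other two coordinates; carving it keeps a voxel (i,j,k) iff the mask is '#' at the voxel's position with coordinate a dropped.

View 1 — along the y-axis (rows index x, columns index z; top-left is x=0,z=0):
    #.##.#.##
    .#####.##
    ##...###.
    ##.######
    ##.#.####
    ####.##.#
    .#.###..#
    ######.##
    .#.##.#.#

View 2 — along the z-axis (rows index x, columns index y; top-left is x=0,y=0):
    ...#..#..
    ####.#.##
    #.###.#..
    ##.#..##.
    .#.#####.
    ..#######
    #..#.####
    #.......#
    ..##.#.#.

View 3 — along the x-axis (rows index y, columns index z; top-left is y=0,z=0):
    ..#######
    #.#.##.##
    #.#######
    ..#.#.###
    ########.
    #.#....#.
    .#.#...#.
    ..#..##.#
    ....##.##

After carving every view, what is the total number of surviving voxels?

full grid |V| = 729
[1] y-view keeps 58 columns → grid now 522
[2] z-view keeps 44 columns → grid now 283
[3] x-view keeps 48 columns → grid now 150

150 voxels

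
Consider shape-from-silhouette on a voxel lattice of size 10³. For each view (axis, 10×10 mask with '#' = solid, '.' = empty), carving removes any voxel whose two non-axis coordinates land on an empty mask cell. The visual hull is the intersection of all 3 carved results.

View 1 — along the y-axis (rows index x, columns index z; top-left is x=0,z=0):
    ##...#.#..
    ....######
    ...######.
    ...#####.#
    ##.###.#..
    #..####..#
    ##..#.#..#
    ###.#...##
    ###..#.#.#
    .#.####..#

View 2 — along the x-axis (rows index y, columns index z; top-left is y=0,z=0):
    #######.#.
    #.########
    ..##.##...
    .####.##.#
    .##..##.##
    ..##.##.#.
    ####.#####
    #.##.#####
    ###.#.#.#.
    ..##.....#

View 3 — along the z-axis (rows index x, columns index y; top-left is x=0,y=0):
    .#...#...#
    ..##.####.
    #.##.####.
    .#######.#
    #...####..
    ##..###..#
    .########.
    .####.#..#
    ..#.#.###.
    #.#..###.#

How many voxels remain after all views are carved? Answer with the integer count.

start: 10×10×10 = 1000 voxels
[1] y-view keeps 57 columns → grid now 570
[2] x-view keeps 65 columns → grid now 349
[3] z-view keeps 60 columns → grid now 216

remaining voxels: 216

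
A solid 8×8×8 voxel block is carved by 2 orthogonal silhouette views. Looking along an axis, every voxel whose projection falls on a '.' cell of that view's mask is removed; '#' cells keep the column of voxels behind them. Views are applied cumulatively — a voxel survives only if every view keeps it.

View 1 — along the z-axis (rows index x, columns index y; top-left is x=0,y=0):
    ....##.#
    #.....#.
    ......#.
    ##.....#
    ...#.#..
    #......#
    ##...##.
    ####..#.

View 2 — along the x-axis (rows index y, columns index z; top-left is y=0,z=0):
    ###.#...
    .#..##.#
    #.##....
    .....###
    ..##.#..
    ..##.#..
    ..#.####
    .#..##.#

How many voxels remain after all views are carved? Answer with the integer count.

|visual hull| = 85

full grid |V| = 512
after view 1 [z-axis, 22 of 64 cells solid] → remaining = 176
after view 2 [x-axis, 29 of 64 cells solid] → remaining = 85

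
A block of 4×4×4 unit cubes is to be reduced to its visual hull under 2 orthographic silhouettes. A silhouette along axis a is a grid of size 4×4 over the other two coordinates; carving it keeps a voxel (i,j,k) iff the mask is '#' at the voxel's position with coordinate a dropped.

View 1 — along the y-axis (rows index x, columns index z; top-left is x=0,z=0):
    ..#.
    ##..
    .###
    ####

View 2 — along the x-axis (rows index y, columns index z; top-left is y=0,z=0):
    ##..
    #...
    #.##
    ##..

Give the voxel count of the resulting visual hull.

voxel count = 19

initial block: 4^3 = 64
[1] y-view keeps 10 columns → grid now 40
[2] x-view keeps 8 columns → grid now 19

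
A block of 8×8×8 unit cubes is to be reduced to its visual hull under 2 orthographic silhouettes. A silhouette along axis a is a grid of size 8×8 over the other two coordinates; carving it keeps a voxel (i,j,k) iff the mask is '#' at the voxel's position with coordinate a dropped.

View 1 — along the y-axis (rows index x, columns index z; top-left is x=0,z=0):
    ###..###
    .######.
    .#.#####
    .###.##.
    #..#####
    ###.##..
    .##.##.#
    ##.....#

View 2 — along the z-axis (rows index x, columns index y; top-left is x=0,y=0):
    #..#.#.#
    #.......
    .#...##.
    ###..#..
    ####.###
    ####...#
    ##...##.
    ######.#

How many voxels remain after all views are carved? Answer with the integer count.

initial block: 8^3 = 512
  1. axis=1 (XZ plane), |mask|=42  ⇒  voxels=336
  2. axis=2 (XY plane), |mask|=35  ⇒  voxels=176

|visual hull| = 176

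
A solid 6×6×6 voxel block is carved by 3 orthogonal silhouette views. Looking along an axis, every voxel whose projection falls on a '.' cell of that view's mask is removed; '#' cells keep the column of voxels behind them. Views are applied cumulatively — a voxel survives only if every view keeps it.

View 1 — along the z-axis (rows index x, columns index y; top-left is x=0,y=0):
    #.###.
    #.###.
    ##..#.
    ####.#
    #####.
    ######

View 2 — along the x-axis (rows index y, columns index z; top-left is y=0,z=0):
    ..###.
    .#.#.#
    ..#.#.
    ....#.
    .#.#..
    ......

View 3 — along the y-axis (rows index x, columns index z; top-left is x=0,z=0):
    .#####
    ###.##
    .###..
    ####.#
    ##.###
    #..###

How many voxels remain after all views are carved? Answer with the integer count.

before carving: 216 voxels (6×6×6)
[1] z-view keeps 27 columns → grid now 162
[2] x-view keeps 11 columns → grid now 55
[3] y-view keeps 27 columns → grid now 42

remaining voxels: 42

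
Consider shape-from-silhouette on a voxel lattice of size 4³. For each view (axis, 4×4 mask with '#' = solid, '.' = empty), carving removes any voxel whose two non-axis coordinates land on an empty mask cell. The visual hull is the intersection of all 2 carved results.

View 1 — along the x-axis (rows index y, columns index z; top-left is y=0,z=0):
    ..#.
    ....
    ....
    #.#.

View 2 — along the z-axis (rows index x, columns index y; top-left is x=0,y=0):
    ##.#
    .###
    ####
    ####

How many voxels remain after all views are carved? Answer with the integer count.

initial block: 4^3 = 64
[1] x-view keeps 3 columns → grid now 12
[2] z-view keeps 14 columns → grid now 11

11 voxels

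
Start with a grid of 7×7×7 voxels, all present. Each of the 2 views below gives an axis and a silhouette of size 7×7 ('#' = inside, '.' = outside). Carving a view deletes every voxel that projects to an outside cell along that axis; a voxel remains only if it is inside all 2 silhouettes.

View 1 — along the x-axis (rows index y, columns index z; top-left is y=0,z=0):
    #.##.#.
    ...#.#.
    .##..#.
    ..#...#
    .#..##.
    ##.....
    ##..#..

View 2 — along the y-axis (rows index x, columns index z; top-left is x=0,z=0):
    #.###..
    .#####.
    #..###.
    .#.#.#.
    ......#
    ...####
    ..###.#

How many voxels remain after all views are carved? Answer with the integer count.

full grid |V| = 343
V1 x: intersect with YZ mask (19 set) -- 133 left
V2 y: intersect with XZ mask (25 set) -- 64 left

voxel count = 64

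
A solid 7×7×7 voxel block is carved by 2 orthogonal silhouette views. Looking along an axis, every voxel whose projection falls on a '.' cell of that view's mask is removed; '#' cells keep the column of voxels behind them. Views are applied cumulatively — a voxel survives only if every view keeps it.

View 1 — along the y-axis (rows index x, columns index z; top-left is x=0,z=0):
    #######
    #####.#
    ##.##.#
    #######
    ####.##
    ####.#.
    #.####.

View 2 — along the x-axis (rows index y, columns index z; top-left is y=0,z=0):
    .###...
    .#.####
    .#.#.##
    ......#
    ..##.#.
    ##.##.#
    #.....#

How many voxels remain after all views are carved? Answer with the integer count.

full grid |V| = 343
after view 1 [y-axis, 41 of 49 cells solid] → remaining = 287
after view 2 [x-axis, 23 of 49 cells solid] → remaining = 135

135 voxels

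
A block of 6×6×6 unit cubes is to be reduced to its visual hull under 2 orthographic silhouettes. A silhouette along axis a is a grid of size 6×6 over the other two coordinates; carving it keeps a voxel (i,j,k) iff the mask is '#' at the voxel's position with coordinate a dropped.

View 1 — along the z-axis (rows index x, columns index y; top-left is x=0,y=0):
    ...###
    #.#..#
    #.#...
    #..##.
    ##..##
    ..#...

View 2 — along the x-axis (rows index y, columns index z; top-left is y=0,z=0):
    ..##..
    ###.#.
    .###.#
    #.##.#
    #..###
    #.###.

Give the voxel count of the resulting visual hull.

voxel count = 56

initial block: 6^3 = 216
V1 z: intersect with XY mask (16 set) -- 96 left
V2 x: intersect with YZ mask (22 set) -- 56 left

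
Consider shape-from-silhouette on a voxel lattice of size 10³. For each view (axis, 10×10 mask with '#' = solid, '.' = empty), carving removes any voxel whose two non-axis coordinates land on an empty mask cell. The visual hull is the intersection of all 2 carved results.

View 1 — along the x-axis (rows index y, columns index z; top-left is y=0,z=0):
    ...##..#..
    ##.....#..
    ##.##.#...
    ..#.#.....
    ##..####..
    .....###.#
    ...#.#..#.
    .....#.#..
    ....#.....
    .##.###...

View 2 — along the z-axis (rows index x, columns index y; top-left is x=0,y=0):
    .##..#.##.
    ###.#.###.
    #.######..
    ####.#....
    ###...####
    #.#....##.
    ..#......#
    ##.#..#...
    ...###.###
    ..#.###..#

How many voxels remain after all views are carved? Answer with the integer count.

voxel count = 177

before carving: 1000 voxels (10×10×10)
V1 x: intersect with YZ mask (34 set) -- 340 left
V2 z: intersect with XY mask (52 set) -- 177 left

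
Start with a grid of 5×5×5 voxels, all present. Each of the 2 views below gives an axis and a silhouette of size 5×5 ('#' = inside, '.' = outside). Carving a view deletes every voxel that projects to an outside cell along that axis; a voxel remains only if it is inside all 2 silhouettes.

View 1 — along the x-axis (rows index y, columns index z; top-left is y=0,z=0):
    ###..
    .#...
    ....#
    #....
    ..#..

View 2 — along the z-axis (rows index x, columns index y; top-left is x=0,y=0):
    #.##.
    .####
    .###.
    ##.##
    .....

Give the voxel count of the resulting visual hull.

initial block: 5^3 = 125
  1. axis=0 (YZ plane), |mask|=7  ⇒  voxels=35
  2. axis=2 (XY plane), |mask|=14  ⇒  voxels=18

remaining voxels: 18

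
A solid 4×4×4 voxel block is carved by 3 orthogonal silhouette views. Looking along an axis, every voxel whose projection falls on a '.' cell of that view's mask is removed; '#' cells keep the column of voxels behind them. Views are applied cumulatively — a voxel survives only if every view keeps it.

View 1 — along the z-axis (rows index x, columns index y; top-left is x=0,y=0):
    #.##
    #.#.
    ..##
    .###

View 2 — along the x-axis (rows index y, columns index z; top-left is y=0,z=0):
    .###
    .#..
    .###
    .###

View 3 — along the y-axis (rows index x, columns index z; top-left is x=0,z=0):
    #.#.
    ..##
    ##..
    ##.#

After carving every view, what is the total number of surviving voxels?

start: 4×4×4 = 64 voxels
V1 z: intersect with XY mask (10 set) -- 40 left
V2 x: intersect with YZ mask (10 set) -- 28 left
V3 y: intersect with XZ mask (9 set) -- 14 left

14 voxels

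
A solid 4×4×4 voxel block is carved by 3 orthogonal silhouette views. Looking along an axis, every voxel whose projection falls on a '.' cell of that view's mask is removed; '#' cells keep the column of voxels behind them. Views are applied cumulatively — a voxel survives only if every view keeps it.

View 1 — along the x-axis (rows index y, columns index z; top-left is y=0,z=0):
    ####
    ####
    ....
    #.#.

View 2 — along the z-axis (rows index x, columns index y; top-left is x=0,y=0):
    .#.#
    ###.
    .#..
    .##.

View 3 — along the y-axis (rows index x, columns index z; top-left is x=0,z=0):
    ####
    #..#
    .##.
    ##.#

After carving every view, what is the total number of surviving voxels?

15 voxels

full grid |V| = 64
[1] x-view keeps 10 columns → grid now 40
[2] z-view keeps 8 columns → grid now 22
[3] y-view keeps 11 columns → grid now 15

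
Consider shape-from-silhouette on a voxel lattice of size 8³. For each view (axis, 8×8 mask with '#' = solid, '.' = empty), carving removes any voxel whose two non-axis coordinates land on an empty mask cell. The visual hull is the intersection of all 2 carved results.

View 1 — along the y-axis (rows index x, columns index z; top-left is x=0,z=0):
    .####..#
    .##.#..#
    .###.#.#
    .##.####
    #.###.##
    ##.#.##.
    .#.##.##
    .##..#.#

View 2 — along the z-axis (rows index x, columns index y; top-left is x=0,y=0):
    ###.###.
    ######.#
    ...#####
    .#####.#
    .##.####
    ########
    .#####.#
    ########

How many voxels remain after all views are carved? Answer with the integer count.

full grid |V| = 512
after view 1 [y-axis, 40 of 64 cells solid] → remaining = 320
after view 2 [z-axis, 52 of 64 cells solid] → remaining = 257

257 voxels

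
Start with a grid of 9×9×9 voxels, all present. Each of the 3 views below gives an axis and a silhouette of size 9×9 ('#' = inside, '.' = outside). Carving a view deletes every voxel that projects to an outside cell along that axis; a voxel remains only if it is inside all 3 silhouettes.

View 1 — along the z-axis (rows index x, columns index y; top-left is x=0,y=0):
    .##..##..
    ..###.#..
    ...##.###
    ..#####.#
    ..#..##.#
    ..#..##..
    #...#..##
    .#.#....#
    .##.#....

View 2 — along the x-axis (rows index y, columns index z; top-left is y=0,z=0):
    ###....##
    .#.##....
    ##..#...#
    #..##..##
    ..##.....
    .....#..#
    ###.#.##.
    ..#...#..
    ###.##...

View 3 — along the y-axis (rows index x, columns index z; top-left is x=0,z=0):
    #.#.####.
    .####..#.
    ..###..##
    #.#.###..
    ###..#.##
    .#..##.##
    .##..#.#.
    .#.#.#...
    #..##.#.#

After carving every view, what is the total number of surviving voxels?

voxel count = 86

before carving: 729 voxels (9×9×9)
step 1: project along z, AND mask (36/81) → |grid| = 324
step 2: project along x, AND mask (34/81) → |grid| = 141
step 3: project along y, AND mask (44/81) → |grid| = 86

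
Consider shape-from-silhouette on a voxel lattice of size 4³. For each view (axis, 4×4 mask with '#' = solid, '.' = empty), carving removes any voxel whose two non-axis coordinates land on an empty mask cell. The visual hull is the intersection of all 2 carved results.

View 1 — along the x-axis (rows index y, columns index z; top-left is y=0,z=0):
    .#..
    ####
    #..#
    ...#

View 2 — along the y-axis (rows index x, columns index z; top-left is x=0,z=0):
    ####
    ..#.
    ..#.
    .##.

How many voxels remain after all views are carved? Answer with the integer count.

voxel count = 13

start: 4×4×4 = 64 voxels
  1. axis=0 (YZ plane), |mask|=8  ⇒  voxels=32
  2. axis=1 (XZ plane), |mask|=8  ⇒  voxels=13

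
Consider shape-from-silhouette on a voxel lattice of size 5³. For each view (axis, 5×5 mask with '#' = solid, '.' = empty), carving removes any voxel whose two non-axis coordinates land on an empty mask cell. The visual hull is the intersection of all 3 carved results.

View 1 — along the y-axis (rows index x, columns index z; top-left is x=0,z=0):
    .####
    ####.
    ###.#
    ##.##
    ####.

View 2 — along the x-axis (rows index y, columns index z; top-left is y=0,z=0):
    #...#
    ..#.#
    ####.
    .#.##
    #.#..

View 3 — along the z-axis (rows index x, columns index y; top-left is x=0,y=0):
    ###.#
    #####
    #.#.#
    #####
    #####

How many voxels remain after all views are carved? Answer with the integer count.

full grid |V| = 125
carve view 1 (along y, XZ-mask fill 20/25): 100 voxels remain
carve view 2 (along x, YZ-mask fill 13/25): 51 voxels remain
carve view 3 (along z, XY-mask fill 22/25): 44 voxels remain

44 voxels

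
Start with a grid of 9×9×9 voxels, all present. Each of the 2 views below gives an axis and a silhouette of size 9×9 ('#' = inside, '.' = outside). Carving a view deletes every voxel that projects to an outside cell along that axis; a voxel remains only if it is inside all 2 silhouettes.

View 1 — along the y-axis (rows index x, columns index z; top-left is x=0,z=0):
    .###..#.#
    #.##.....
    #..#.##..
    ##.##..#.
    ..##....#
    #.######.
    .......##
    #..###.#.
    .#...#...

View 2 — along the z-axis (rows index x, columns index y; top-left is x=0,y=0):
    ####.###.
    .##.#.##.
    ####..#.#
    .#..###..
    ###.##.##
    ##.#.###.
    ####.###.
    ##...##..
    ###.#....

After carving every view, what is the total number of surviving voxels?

initial block: 9^3 = 729
[1] y-view keeps 36 columns → grid now 324
[2] z-view keeps 50 columns → grid now 199

|visual hull| = 199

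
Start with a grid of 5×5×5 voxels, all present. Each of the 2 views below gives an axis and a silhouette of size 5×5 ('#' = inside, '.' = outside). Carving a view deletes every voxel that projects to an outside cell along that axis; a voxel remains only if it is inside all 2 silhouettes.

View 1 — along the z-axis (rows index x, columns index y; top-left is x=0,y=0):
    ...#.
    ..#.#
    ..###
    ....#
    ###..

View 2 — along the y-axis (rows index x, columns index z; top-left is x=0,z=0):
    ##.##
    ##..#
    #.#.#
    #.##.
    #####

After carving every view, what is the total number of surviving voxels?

37 voxels

initial block: 5^3 = 125
  1. axis=2 (XY plane), |mask|=10  ⇒  voxels=50
  2. axis=1 (XZ plane), |mask|=18  ⇒  voxels=37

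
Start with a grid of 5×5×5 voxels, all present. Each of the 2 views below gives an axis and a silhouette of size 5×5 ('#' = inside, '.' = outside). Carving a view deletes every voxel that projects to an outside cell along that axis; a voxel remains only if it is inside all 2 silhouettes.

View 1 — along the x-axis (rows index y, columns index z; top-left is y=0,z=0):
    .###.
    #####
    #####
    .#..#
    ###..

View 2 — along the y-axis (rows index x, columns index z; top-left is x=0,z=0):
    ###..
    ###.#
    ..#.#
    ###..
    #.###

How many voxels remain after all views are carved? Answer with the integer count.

voxel count = 59

full grid |V| = 125
V1 x: intersect with YZ mask (18 set) -- 90 left
V2 y: intersect with XZ mask (16 set) -- 59 left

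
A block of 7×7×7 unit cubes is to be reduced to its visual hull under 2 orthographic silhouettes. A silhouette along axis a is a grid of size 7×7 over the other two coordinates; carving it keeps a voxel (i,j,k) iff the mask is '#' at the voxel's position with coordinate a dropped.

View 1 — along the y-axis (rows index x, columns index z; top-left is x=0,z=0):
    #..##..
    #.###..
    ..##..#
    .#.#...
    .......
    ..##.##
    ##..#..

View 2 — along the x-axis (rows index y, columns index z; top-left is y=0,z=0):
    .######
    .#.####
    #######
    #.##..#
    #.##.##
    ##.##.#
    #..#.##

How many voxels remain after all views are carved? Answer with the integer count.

start: 7×7×7 = 343 voxels
[1] y-view keeps 19 columns → grid now 133
[2] x-view keeps 36 columns → grid now 101

voxel count = 101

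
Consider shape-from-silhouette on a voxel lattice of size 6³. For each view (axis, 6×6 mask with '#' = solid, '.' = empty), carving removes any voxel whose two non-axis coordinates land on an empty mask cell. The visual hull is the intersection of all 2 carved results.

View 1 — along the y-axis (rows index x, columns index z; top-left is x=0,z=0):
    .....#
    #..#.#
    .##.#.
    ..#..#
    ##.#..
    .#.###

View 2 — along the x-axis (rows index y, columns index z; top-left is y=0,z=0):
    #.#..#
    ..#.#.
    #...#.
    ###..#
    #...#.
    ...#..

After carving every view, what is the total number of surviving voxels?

remaining voxels: 34

before carving: 216 voxels (6×6×6)
V1 y: intersect with XZ mask (16 set) -- 96 left
V2 x: intersect with YZ mask (14 set) -- 34 left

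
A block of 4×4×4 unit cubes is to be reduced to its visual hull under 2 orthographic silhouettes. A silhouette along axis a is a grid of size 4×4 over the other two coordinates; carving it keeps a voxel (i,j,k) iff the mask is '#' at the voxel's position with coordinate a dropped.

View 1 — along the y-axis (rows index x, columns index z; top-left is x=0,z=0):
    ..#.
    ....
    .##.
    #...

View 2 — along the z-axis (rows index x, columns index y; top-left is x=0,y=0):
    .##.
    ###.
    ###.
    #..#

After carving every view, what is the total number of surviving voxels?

full grid |V| = 64
  1. axis=1 (XZ plane), |mask|=4  ⇒  voxels=16
  2. axis=2 (XY plane), |mask|=10  ⇒  voxels=10

10 voxels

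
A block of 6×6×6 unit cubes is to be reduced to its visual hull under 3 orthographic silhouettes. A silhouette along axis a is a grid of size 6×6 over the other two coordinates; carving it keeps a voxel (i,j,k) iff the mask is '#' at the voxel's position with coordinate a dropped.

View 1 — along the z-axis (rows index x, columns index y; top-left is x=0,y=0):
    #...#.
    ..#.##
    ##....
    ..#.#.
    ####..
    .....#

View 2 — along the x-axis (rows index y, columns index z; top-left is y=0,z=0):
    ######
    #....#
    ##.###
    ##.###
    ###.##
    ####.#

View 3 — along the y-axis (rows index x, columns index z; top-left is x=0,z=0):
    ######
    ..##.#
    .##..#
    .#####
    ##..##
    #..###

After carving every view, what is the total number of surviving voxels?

before carving: 216 voxels (6×6×6)
step 1: project along z, AND mask (14/36) → |grid| = 84
step 2: project along x, AND mask (28/36) → |grid| = 67
step 3: project along y, AND mask (25/36) → |grid| = 47

remaining voxels: 47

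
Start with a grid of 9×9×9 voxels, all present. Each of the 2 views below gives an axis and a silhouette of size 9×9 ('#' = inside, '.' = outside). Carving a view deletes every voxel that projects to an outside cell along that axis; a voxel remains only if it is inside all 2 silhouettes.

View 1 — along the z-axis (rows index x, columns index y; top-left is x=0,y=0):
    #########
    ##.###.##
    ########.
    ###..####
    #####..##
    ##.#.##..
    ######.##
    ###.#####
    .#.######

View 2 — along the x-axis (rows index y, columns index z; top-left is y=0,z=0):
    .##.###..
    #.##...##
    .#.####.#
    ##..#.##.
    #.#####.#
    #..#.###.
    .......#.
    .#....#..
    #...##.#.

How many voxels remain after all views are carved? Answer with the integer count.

before carving: 729 voxels (9×9×9)
[1] z-view keeps 66 columns → grid now 594
[2] x-view keeps 40 columns → grid now 295

voxel count = 295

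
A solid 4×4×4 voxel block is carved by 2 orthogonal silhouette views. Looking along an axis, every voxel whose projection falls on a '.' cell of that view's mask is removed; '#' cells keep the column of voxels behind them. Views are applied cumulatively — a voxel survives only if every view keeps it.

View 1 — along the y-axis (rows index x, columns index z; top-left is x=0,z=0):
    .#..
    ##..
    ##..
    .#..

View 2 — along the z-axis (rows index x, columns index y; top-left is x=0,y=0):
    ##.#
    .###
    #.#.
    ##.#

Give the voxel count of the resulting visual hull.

|visual hull| = 16

start: 4×4×4 = 64 voxels
V1 y: intersect with XZ mask (6 set) -- 24 left
V2 z: intersect with XY mask (11 set) -- 16 left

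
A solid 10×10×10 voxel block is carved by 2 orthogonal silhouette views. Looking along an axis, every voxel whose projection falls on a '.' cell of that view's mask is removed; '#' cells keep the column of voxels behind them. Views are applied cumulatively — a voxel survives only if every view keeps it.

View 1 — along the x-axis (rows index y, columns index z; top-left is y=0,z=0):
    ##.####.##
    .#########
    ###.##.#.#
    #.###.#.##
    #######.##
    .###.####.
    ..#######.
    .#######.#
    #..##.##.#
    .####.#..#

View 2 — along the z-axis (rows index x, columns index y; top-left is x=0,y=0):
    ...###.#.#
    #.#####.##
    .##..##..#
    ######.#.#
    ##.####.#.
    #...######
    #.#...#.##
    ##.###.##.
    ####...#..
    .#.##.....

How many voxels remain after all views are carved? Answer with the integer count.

voxel count = 447

initial block: 10^3 = 1000
[1] x-view keeps 74 columns → grid now 740
[2] z-view keeps 60 columns → grid now 447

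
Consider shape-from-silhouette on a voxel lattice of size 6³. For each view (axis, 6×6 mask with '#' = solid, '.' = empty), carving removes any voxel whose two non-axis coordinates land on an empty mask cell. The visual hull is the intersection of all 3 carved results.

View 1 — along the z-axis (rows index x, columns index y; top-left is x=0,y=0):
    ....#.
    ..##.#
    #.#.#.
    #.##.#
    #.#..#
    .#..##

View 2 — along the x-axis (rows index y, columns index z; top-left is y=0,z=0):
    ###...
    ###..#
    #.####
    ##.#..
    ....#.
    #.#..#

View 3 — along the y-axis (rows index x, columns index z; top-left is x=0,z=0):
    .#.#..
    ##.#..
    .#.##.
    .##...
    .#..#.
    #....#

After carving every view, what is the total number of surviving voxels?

initial block: 6^3 = 216
step 1: project along z, AND mask (17/36) → |grid| = 102
step 2: project along x, AND mask (19/36) → |grid| = 54
step 3: project along y, AND mask (14/36) → |grid| = 21

voxel count = 21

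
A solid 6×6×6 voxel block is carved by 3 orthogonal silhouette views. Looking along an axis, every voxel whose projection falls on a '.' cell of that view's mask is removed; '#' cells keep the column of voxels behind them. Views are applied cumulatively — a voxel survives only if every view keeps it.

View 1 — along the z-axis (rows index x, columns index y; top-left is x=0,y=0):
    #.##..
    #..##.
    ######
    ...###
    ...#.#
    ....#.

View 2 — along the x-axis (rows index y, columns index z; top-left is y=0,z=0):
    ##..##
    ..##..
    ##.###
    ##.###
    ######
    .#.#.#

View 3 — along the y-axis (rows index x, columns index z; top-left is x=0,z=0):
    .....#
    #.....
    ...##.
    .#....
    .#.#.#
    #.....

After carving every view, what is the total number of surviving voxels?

25 voxels

before carving: 216 voxels (6×6×6)
step 1: project along z, AND mask (18/36) → |grid| = 108
step 2: project along x, AND mask (25/36) → |grid| = 82
step 3: project along y, AND mask (9/36) → |grid| = 25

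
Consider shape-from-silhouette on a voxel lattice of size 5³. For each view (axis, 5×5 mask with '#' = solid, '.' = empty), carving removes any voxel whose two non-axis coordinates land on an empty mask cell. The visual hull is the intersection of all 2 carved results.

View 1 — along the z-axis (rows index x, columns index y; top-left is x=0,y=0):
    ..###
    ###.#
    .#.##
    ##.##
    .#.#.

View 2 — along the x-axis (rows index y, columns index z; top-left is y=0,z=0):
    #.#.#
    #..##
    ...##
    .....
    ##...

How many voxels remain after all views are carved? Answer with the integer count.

|visual hull| = 30

full grid |V| = 125
step 1: project along z, AND mask (16/25) → |grid| = 80
step 2: project along x, AND mask (10/25) → |grid| = 30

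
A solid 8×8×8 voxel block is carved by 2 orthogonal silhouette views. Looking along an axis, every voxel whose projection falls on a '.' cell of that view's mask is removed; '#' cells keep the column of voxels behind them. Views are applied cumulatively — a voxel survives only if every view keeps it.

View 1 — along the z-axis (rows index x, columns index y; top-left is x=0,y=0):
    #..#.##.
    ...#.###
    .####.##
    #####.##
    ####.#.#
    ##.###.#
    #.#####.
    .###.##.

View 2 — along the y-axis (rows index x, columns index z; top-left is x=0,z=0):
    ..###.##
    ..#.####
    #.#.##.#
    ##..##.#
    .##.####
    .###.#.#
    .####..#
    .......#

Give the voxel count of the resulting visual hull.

initial block: 8^3 = 512
step 1: project along z, AND mask (44/64) → |grid| = 352
step 2: project along y, AND mask (37/64) → |grid| = 206

206 voxels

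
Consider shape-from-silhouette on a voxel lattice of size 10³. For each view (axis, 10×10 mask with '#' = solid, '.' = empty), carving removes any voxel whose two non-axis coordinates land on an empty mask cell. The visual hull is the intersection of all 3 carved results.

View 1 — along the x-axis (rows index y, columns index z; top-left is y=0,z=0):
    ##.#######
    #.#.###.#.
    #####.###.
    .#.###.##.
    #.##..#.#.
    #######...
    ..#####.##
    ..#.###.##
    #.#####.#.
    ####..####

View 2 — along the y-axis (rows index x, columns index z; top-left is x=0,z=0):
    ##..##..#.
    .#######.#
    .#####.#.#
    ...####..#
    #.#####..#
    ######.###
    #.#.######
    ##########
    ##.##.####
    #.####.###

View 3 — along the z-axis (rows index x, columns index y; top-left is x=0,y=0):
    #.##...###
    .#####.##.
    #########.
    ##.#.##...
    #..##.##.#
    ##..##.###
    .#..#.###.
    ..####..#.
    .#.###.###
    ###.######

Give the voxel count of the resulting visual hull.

voxel count = 331

initial block: 10^3 = 1000
[1] x-view keeps 69 columns → grid now 690
[2] y-view keeps 75 columns → grid now 514
[3] z-view keeps 66 columns → grid now 331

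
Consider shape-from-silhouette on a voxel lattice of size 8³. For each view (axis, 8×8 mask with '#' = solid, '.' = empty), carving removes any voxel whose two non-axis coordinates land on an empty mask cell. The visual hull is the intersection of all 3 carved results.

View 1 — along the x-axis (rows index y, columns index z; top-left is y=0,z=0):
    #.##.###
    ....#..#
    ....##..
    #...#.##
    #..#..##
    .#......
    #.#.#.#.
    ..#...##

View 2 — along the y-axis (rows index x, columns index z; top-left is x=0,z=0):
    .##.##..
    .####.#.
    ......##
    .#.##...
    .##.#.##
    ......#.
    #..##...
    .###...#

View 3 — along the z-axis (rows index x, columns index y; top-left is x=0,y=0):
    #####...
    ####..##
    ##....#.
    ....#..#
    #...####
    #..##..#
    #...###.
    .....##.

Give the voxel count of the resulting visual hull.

voxel count = 47

initial block: 8^3 = 512
after view 1 [x-axis, 26 of 64 cells solid] → remaining = 208
after view 2 [y-axis, 27 of 64 cells solid] → remaining = 86
after view 3 [z-axis, 31 of 64 cells solid] → remaining = 47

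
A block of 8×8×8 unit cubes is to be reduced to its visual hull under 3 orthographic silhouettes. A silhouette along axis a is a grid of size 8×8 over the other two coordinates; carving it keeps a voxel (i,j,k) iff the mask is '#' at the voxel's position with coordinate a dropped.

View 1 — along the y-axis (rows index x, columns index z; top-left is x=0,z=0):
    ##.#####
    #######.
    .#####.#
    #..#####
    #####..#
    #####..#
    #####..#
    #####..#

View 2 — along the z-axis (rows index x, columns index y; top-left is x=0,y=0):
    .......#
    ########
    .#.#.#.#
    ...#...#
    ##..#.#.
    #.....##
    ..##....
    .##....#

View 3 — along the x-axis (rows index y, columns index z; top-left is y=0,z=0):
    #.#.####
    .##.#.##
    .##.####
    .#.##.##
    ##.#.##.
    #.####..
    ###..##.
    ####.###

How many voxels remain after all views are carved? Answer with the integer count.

remaining voxels: 118

start: 8×8×8 = 512 voxels
V1 y: intersect with XZ mask (50 set) -- 400 left
V2 z: intersect with XY mask (27 set) -- 171 left
V3 x: intersect with YZ mask (44 set) -- 118 left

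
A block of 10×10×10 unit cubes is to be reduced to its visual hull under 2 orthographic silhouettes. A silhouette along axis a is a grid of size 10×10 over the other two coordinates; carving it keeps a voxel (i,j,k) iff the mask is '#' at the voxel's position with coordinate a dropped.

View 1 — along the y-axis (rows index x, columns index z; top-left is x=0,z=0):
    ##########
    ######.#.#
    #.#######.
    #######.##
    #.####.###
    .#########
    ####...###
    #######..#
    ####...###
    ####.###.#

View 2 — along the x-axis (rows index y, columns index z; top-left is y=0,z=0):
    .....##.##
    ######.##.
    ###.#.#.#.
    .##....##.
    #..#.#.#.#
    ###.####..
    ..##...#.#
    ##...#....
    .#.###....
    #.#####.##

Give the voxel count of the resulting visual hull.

remaining voxels: 438

full grid |V| = 1000
step 1: project along y, AND mask (82/100) → |grid| = 820
step 2: project along x, AND mask (53/100) → |grid| = 438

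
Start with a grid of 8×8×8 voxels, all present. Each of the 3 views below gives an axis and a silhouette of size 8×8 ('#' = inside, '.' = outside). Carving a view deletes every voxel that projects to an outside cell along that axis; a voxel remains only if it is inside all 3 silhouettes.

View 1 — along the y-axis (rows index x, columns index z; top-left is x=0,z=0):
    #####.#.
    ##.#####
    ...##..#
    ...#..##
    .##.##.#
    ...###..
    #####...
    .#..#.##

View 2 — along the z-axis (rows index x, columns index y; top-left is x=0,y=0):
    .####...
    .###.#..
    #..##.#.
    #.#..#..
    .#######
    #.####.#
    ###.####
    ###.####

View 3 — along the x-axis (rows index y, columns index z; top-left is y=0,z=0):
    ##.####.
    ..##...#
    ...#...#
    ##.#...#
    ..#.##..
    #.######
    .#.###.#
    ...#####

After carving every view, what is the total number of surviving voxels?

before carving: 512 voxels (8×8×8)
carve view 1 (along y, XZ-mask fill 36/64): 288 voxels remain
carve view 2 (along z, XY-mask fill 42/64): 189 voxels remain
carve view 3 (along x, YZ-mask fill 35/64): 102 voxels remain

102 voxels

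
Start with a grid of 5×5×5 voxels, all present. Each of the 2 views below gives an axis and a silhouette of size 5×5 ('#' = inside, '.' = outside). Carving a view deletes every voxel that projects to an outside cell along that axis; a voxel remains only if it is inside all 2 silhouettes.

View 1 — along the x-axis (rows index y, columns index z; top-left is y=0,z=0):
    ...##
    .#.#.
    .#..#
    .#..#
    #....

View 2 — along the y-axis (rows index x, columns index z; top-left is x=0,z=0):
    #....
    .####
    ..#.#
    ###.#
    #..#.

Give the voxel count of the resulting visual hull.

full grid |V| = 125
V1 x: intersect with YZ mask (9 set) -- 45 left
V2 y: intersect with XZ mask (13 set) -- 22 left

voxel count = 22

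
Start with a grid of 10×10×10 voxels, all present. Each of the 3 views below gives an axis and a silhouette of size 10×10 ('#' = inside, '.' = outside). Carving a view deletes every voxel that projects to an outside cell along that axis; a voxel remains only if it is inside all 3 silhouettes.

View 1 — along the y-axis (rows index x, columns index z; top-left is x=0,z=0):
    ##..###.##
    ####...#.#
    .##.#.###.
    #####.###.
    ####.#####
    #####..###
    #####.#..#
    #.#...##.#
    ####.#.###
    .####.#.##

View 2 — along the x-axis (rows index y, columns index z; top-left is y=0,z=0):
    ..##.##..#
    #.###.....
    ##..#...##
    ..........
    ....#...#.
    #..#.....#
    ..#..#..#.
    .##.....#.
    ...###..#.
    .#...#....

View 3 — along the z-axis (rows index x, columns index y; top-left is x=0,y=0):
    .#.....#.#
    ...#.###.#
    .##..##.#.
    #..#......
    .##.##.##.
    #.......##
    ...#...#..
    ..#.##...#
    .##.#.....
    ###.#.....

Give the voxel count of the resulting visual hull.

before carving: 1000 voxels (10×10×10)
carve view 1 (along y, XZ-mask fill 71/100): 710 voxels remain
carve view 2 (along x, YZ-mask fill 31/100): 217 voxels remain
carve view 3 (along z, XY-mask fill 37/100): 76 voxels remain

76 voxels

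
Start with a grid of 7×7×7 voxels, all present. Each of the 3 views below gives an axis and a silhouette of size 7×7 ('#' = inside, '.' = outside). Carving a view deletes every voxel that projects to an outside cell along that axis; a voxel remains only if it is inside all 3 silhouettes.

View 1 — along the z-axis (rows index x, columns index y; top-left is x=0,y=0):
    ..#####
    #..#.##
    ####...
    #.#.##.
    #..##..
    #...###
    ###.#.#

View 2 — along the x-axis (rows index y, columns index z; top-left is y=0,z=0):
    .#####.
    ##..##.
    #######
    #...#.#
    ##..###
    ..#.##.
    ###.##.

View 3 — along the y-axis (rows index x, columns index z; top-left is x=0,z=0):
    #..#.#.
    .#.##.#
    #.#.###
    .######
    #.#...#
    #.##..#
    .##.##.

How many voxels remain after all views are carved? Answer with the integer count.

full grid |V| = 343
carve view 1 (along z, XY-mask fill 29/49): 203 voxels remain
carve view 2 (along x, YZ-mask fill 32/49): 135 voxels remain
carve view 3 (along y, XZ-mask fill 29/49): 79 voxels remain

remaining voxels: 79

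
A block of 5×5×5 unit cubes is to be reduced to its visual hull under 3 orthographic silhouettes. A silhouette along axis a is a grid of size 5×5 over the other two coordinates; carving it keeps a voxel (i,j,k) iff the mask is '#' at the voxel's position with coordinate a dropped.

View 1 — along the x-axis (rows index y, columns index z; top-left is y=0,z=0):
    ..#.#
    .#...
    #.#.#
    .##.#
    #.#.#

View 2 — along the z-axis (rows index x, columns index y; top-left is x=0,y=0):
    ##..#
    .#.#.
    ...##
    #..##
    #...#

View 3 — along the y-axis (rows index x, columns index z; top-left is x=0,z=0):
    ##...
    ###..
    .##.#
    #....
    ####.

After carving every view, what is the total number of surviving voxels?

before carving: 125 voxels (5×5×5)
[1] x-view keeps 12 columns → grid now 60
[2] z-view keeps 12 columns → grid now 29
[3] y-view keeps 13 columns → grid now 14

14 voxels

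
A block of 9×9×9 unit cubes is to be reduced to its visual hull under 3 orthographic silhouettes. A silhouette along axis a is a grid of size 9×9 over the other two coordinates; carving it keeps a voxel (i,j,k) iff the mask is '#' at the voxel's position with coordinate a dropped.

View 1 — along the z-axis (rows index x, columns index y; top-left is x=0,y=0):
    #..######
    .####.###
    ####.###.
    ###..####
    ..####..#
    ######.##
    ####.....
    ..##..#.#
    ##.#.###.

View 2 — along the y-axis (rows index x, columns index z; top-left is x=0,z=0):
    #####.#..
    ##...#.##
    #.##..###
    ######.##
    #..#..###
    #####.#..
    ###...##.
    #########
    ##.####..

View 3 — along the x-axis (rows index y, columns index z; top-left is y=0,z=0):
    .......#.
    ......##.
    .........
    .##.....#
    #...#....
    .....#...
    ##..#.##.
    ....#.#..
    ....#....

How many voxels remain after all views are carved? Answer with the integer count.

full grid |V| = 729
carve view 1 (along z, XY-mask fill 55/81): 495 voxels remain
carve view 2 (along y, XZ-mask fill 56/81): 340 voxels remain
carve view 3 (along x, YZ-mask fill 17/81): 69 voxels remain

|visual hull| = 69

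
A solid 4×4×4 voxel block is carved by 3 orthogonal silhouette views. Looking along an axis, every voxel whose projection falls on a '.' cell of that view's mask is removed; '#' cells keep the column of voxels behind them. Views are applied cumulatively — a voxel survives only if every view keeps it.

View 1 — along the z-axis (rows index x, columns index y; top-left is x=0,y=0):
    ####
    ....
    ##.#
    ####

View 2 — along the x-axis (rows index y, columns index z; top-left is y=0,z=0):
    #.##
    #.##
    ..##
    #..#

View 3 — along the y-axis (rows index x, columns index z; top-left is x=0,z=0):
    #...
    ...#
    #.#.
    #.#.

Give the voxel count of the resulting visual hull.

14 voxels

initial block: 4^3 = 64
[1] z-view keeps 11 columns → grid now 44
[2] x-view keeps 10 columns → grid now 28
[3] y-view keeps 6 columns → grid now 14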